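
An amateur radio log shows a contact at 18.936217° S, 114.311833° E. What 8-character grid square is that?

OH71db75

Add 180° to longitude and 90° to latitude: 294.31183, 71.06378.
Field: 294.31183/20 → 14 → O, 71.06378/10 → 7 → H; chars OH.
Square: 14.31183/2 → 7, 1.06378/1 → 1; chars 71.
Subsquare: 0.31183/0.0833333 → 3 → d, 0.06378/0.0416667 → 1 → b; chars db.
Extended square: 0.06183/0.00833333 → 7, 0.02212/0.00416667 → 5; chars 75.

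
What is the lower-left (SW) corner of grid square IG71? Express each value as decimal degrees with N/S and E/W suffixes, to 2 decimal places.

Field I=8, G=6: +8·20° lon, +6·10° lat → SW at lon -20°, lat -30°.
Square 7, 1: +7·2° lon, +1·1° lat → SW at lon -6°, lat -29°.
latitude 29.00° S, longitude 6.00° W.

29.00° S, 6.00° W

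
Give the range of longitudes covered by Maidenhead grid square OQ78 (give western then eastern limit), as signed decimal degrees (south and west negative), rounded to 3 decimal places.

114.000, 116.000

Field O=14, Q=16: +14·20° lon, +16·10° lat → SW at lon 100°, lat 70°.
Square 7, 8: +7·2° lon, +8·1° lat → SW at lon 114°, lat 78°.
Cell spans 2° lon × 1° lat.
west 114.000, east 116.000.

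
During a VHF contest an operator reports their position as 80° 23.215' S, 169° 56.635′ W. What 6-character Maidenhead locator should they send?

Add 180° to longitude and 90° to latitude: 10.0561, 9.6131.
Field (20°×10°, letters A–R): 10.0561/20 → 0 → A, 9.6131/10 → 0 → A; chars AA.
Square (2°×1°, digits 0–9): 10.0561/2 → 5, 9.6131/1 → 9; chars 59.
Subsquare (5′×2.5′, letters a–x): 0.0561/0.0833333 → 0 → a, 0.6131/0.0416667 → 14 → o; chars ao.

AA59ao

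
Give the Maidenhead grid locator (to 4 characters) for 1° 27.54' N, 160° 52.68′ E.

Offset from 180°W / 90°S: lon 340.88°, lat 91.46°.
Field: 340.88/20 → 17 → R, 91.46/10 → 9 → J; chars RJ.
Square: 0.88/2 → 0, 1.46/1 → 1; chars 01.

RJ01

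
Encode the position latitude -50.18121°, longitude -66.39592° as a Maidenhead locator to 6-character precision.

FD69tt

Add 180° to longitude and 90° to latitude: 113.6041, 39.8188.
Field: lon ⌊113.6041/20⌋ = 5 → F; lat ⌊39.8188/10⌋ = 3 → D.
Square: lon ⌊13.6041/2⌋ = 6; lat ⌊9.8188/1⌋ = 9.
Subsquare: lon ⌊1.6041/0.0833333⌋ = 19 → t; lat ⌊0.8188/0.0416667⌋ = 19 → t.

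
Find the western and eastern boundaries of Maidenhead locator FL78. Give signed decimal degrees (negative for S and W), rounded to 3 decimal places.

-66.000, -64.000

Field F=5, L=11: +5·20° lon, +11·10° lat → SW at lon -80°, lat 20°.
Square 7, 8: +7·2° lon, +8·1° lat → SW at lon -66°, lat 28°.
Cell spans 2° lon × 1° lat.
west -66.000, east -64.000.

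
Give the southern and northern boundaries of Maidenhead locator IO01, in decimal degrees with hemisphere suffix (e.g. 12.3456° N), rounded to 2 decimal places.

Field I=8, O=14: +8·20° lon, +14·10° lat → SW at lon -20°, lat 50°.
Square 0, 1: +0·2° lon, +1·1° lat → SW at lon -20°, lat 51°.
Cell spans 2° lon × 1° lat.
south 51.00° N, north 52.00° N.

51.00° N, 52.00° N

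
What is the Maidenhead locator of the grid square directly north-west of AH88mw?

Longitude subsquare m = 12; −1 → 11 = l.
Latitude subsquare w = 22; +1 → 23 = x.

AH88lx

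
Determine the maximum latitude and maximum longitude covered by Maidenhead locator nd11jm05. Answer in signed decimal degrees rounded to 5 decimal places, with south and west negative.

-58.47500, 82.75833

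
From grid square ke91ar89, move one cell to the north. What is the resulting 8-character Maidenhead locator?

KE91as80

Latitude extended square 9; +1 → 10, wraps to 0, carry into subsquare.
Latitude subsquare r = 17; +1 → 18 = s.
The longitude characters are unchanged.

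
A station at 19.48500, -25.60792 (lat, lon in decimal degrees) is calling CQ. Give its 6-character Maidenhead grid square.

HK79el

Add 180° to longitude and 90° to latitude: 154.3921, 109.4850.
Field: 154.3921/20 → 7 → H, 109.4850/10 → 10 → K; chars HK.
Square: 14.3921/2 → 7, 9.4850/1 → 9; chars 79.
Subsquare: 0.3921/0.0833333 → 4 → e, 0.4850/0.0416667 → 11 → l; chars el.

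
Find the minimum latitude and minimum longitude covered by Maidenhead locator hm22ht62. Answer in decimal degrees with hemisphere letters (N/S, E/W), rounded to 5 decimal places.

32.80000° N, 35.36667° W

Field H=7, M=12: +7·20° lon, +12·10° lat → SW at lon -40°, lat 30°.
Square 2, 2: +2·2° lon, +2·1° lat → SW at lon -36°, lat 32°.
Subsquare h=7, t=19: +7·0.0833333° lon, +19·0.0416667° lat → SW at lon -35.4167°, lat 32.7917°.
Extended square 6, 2: +6·0.00833333° lon, +2·0.00416667° lat → SW at lon -35.3667°, lat 32.8°.
latitude 32.80000° N, longitude 35.36667° W.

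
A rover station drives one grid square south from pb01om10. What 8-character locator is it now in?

Latitude extended square 0; −1 → -1, wraps to 9, carry into subsquare.
Latitude subsquare m = 12; −1 → 11 = l.
The longitude characters are unchanged.

PB01ol19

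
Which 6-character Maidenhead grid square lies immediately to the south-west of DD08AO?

CD98xn

Longitude subsquare a = 0; −1 → -1, wraps to 23 = x, carry into square.
Longitude square 0; −1 → -1, wraps to 9, carry into field.
Longitude field D = 3; −1 → 2 = C.
Latitude subsquare o = 14; −1 → 13 = n.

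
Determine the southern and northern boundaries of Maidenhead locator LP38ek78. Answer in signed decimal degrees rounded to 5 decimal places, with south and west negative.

68.45000, 68.45417

Field L=11, P=15: +11·20° lon, +15·10° lat → SW at lon 40°, lat 60°.
Square 3, 8: +3·2° lon, +8·1° lat → SW at lon 46°, lat 68°.
Subsquare e=4, k=10: +4·0.0833333° lon, +10·0.0416667° lat → SW at lon 46.3333°, lat 68.4167°.
Extended square 7, 8: +7·0.00833333° lon, +8·0.00416667° lat → SW at lon 46.3917°, lat 68.45°.
Cell spans 0.00833333° lon × 0.00416667° lat.
south 68.45000, north 68.45417.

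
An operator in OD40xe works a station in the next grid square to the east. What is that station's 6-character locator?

OD50ae

Longitude subsquare x = 23; +1 → 24, wraps to 0 = a, carry into square.
Longitude square 4; +1 → 5.
The latitude characters are unchanged.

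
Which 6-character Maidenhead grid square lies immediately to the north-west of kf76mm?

KF76ln

Longitude subsquare m = 12; −1 → 11 = l.
Latitude subsquare m = 12; +1 → 13 = n.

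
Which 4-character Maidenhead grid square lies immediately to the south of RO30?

Latitude square 0; −1 → -1, wraps to 9, carry into field.
Latitude field O = 14; −1 → 13 = N.
The longitude characters are unchanged.

RN39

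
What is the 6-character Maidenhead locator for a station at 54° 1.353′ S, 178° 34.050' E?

RD95gx

Offset from 180°W / 90°S: lon 358.5675°, lat 35.9774°.
Field: lon ⌊358.5675/20⌋ = 17 → R; lat ⌊35.9774/10⌋ = 3 → D.
Square: lon ⌊18.5675/2⌋ = 9; lat ⌊5.9774/1⌋ = 5.
Subsquare: lon ⌊0.5675/0.0833333⌋ = 6 → g; lat ⌊0.9774/0.0416667⌋ = 23 → x.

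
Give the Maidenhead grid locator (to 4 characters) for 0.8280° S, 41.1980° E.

Offset from 180°W / 90°S: lon 221.20°, lat 89.17°.
Field: 221.20/20 → 11 → L, 89.17/10 → 8 → I; chars LI.
Square: 1.20/2 → 0, 9.17/1 → 9; chars 09.

LI09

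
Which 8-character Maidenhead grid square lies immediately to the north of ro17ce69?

Latitude extended square 9; +1 → 10, wraps to 0, carry into subsquare.
Latitude subsquare e = 4; +1 → 5 = f.
The longitude characters are unchanged.

RO17cf60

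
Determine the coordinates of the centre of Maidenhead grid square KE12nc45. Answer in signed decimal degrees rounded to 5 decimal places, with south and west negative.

Field K=10, E=4: +10·20° lon, +4·10° lat → SW at lon 20°, lat -50°.
Square 1, 2: +1·2° lon, +2·1° lat → SW at lon 22°, lat -48°.
Subsquare n=13, c=2: +13·0.0833333° lon, +2·0.0416667° lat → SW at lon 23.0833°, lat -47.9167°.
Extended square 4, 5: +4·0.00833333° lon, +5·0.00416667° lat → SW at lon 23.1167°, lat -47.8958°.
Cell spans 0.00833333° lon × 0.00416667° lat. Centre is SW corner plus half of each.
latitude -47.89375, longitude 23.12083.

-47.89375, 23.12083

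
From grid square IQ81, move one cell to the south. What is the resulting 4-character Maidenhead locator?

IQ80

Latitude square 1; −1 → 0.
The longitude characters are unchanged.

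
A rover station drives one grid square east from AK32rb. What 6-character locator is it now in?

AK32sb

Longitude subsquare r = 17; +1 → 18 = s.
The latitude characters are unchanged.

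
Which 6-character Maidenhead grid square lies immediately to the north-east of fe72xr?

Longitude subsquare x = 23; +1 → 24, wraps to 0 = a, carry into square.
Longitude square 7; +1 → 8.
Latitude subsquare r = 17; +1 → 18 = s.

FE82as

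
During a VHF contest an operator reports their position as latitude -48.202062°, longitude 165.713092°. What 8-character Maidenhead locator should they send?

Add 180° to longitude and 90° to latitude: 345.71309, 41.79794.
Field: lon ⌊345.71309/20⌋ = 17 → R; lat ⌊41.79794/10⌋ = 4 → E.
Square: lon ⌊5.71309/2⌋ = 2; lat ⌊1.79794/1⌋ = 1.
Subsquare: lon ⌊1.71309/0.0833333⌋ = 20 → u; lat ⌊0.79794/0.0416667⌋ = 19 → t.
Extended square: lon ⌊0.04643/0.00833333⌋ = 5; lat ⌊0.00627/0.00416667⌋ = 1.

RE21ut51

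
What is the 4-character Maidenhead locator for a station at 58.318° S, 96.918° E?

Add 180° to longitude and 90° to latitude: 276.92, 31.68.
Field: 276.92/20 → 13 → N, 31.68/10 → 3 → D; chars ND.
Square: 16.92/2 → 8, 1.68/1 → 1; chars 81.

ND81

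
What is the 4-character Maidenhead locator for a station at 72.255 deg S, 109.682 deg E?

OB47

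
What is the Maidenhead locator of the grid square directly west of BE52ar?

BE42xr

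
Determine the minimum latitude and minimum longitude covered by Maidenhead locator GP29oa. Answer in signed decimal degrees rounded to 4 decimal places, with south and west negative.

69.0000, -54.8333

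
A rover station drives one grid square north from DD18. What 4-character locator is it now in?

DD19

Latitude square 8; +1 → 9.
The longitude characters are unchanged.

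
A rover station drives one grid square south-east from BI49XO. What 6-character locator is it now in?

BI59an

Longitude subsquare x = 23; +1 → 24, wraps to 0 = a, carry into square.
Longitude square 4; +1 → 5.
Latitude subsquare o = 14; −1 → 13 = n.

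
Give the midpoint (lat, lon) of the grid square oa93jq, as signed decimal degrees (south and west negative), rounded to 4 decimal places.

Field O=14, A=0: +14·20° lon, +0·10° lat → SW at lon 100°, lat -90°.
Square 9, 3: +9·2° lon, +3·1° lat → SW at lon 118°, lat -87°.
Subsquare j=9, q=16: +9·0.0833333° lon, +16·0.0416667° lat → SW at lon 118.75°, lat -86.3333°.
Cell spans 0.0833333° lon × 0.0416667° lat. Centre is SW corner plus half of each.
latitude -86.3125, longitude 118.7917.

-86.3125, 118.7917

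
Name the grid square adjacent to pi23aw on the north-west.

PI13xx

Longitude subsquare a = 0; −1 → -1, wraps to 23 = x, carry into square.
Longitude square 2; −1 → 1.
Latitude subsquare w = 22; +1 → 23 = x.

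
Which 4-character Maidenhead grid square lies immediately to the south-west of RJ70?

Longitude square 7; −1 → 6.
Latitude square 0; −1 → -1, wraps to 9, carry into field.
Latitude field J = 9; −1 → 8 = I.

RI69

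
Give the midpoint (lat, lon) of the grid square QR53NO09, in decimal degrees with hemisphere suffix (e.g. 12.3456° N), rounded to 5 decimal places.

83.62292° N, 151.08750° E

Field Q=16, R=17: +16·20° lon, +17·10° lat → SW at lon 140°, lat 80°.
Square 5, 3: +5·2° lon, +3·1° lat → SW at lon 150°, lat 83°.
Subsquare n=13, o=14: +13·0.0833333° lon, +14·0.0416667° lat → SW at lon 151.083°, lat 83.5833°.
Extended square 0, 9: +0·0.00833333° lon, +9·0.00416667° lat → SW at lon 151.083°, lat 83.6208°.
Cell spans 0.00833333° lon × 0.00416667° lat. Centre is SW corner plus half of each.
latitude 83.62292° N, longitude 151.08750° E.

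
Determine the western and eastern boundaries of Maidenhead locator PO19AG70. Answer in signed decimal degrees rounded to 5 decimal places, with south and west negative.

122.05833, 122.06667

Field P=15, O=14: +15·20° lon, +14·10° lat → SW at lon 120°, lat 50°.
Square 1, 9: +1·2° lon, +9·1° lat → SW at lon 122°, lat 59°.
Subsquare a=0, g=6: +0·0.0833333° lon, +6·0.0416667° lat → SW at lon 122°, lat 59.25°.
Extended square 7, 0: +7·0.00833333° lon, +0·0.00416667° lat → SW at lon 122.058°, lat 59.25°.
Cell spans 0.00833333° lon × 0.00416667° lat.
west 122.05833, east 122.06667.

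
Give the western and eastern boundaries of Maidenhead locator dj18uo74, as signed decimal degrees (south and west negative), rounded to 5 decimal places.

-116.27500, -116.26667

Field D=3, J=9: +3·20° lon, +9·10° lat → SW at lon -120°, lat 0°.
Square 1, 8: +1·2° lon, +8·1° lat → SW at lon -118°, lat 8°.
Subsquare u=20, o=14: +20·0.0833333° lon, +14·0.0416667° lat → SW at lon -116.333°, lat 8.58333°.
Extended square 7, 4: +7·0.00833333° lon, +4·0.00416667° lat → SW at lon -116.275°, lat 8.6°.
Cell spans 0.00833333° lon × 0.00416667° lat.
west -116.27500, east -116.26667.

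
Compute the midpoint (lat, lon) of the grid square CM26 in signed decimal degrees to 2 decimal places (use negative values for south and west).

36.50, -135.00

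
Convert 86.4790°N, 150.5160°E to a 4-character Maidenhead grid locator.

QR56

Offset from 180°W / 90°S: lon 330.52°, lat 176.48°.
Field: 330.52/20 → 16 → Q, 176.48/10 → 17 → R; chars QR.
Square: 10.52/2 → 5, 6.48/1 → 6; chars 56.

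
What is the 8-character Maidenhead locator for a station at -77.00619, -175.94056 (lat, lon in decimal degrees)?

AB22ax78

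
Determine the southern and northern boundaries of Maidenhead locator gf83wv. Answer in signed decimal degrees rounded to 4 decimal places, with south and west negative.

Field G=6, F=5: +6·20° lon, +5·10° lat → SW at lon -60°, lat -40°.
Square 8, 3: +8·2° lon, +3·1° lat → SW at lon -44°, lat -37°.
Subsquare w=22, v=21: +22·0.0833333° lon, +21·0.0416667° lat → SW at lon -42.1667°, lat -36.125°.
Cell spans 0.0833333° lon × 0.0416667° lat.
south -36.1250, north -36.0833.

-36.1250, -36.0833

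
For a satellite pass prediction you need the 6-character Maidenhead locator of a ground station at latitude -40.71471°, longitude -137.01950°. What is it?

CE19lg

Add 180° to longitude and 90° to latitude: 42.9805, 49.2853.
Field: 42.9805/20 → 2 → C, 49.2853/10 → 4 → E; chars CE.
Square: 2.9805/2 → 1, 9.2853/1 → 9; chars 19.
Subsquare: 0.9805/0.0833333 → 11 → l, 0.2853/0.0416667 → 6 → g; chars lg.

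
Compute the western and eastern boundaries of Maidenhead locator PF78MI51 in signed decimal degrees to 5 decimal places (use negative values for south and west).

Field P=15, F=5: +15·20° lon, +5·10° lat → SW at lon 120°, lat -40°.
Square 7, 8: +7·2° lon, +8·1° lat → SW at lon 134°, lat -32°.
Subsquare m=12, i=8: +12·0.0833333° lon, +8·0.0416667° lat → SW at lon 135°, lat -31.6667°.
Extended square 5, 1: +5·0.00833333° lon, +1·0.00416667° lat → SW at lon 135.042°, lat -31.6625°.
Cell spans 0.00833333° lon × 0.00416667° lat.
west 135.04167, east 135.05000.

135.04167, 135.05000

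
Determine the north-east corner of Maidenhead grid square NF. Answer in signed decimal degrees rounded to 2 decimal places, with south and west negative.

-30.00, 100.00

Field N=13, F=5: +13·20° lon, +5·10° lat → SW at lon 80°, lat -40°.
Cell spans 20° lon × 10° lat. NE corner is SW corner plus one full cell.
latitude -30.00, longitude 100.00.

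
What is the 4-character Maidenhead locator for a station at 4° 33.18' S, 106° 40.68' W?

DI65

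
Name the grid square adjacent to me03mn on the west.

Longitude subsquare m = 12; −1 → 11 = l.
The latitude characters are unchanged.

ME03ln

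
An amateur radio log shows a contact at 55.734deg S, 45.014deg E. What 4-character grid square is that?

LD24

Offset from 180°W / 90°S: lon 225.01°, lat 34.27°.
Field (20°×10°, letters A–R): 225.01/20 → 11 → L, 34.27/10 → 3 → D; chars LD.
Square (2°×1°, digits 0–9): 5.01/2 → 2, 4.27/1 → 4; chars 24.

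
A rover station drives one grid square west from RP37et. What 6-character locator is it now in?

RP37dt

Longitude subsquare e = 4; −1 → 3 = d.
The latitude characters are unchanged.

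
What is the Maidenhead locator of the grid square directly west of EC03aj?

Longitude subsquare a = 0; −1 → -1, wraps to 23 = x, carry into square.
Longitude square 0; −1 → -1, wraps to 9, carry into field.
Longitude field E = 4; −1 → 3 = D.
The latitude characters are unchanged.

DC93xj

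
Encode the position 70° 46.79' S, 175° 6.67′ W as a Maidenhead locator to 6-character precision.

AB29kf

Add 180° to longitude and 90° to latitude: 4.8888, 19.2202.
Field: 4.8888/20 → 0 → A, 19.2202/10 → 1 → B; chars AB.
Square: 4.8888/2 → 2, 9.2202/1 → 9; chars 29.
Subsquare: 0.8888/0.0833333 → 10 → k, 0.2202/0.0416667 → 5 → f; chars kf.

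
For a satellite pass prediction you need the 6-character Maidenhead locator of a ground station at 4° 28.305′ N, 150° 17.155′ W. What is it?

Add 180° to longitude and 90° to latitude: 29.7141, 94.4718.
Field: 29.7141/20 → 1 → B, 94.4718/10 → 9 → J; chars BJ.
Square: 9.7141/2 → 4, 4.4718/1 → 4; chars 44.
Subsquare: 1.7141/0.0833333 → 20 → u, 0.4718/0.0416667 → 11 → l; chars ul.

BJ44ul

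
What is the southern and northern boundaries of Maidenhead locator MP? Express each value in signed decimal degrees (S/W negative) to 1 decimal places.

60.0, 70.0

Field M=12, P=15: +12·20° lon, +15·10° lat → SW at lon 60°, lat 60°.
Cell spans 20° lon × 10° lat.
south 60.0, north 70.0.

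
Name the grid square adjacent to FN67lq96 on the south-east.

FN67mq05

Longitude extended square 9; +1 → 10, wraps to 0, carry into subsquare.
Longitude subsquare l = 11; +1 → 12 = m.
Latitude extended square 6; −1 → 5.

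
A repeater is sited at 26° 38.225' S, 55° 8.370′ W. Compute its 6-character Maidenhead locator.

GG23ki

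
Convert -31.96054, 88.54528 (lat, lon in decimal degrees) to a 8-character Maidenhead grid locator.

NF48ga59

Shift to the Maidenhead origin (180°W, 90°S): lon 268.54528, lat 58.03946.
Field (20°×10°, letters A–R): lon ⌊268.54528/20⌋ = 13 → N; lat ⌊58.03946/10⌋ = 5 → F.
Square (2°×1°, digits 0–9): lon ⌊8.54528/2⌋ = 4; lat ⌊8.03946/1⌋ = 8.
Subsquare (5′×2.5′, letters a–x): lon ⌊0.54528/0.0833333⌋ = 6 → g; lat ⌊0.03946/0.0416667⌋ = 0 → a.
Extended square (30″×15″, digits 0–9): lon ⌊0.04528/0.00833333⌋ = 5; lat ⌊0.03946/0.00416667⌋ = 9.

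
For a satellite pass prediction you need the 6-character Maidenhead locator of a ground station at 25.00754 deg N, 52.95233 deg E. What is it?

LL65la

Add 180° to longitude and 90° to latitude: 232.9523, 115.0075.
Field: 232.9523/20 → 11 → L, 115.0075/10 → 11 → L; chars LL.
Square: 12.9523/2 → 6, 5.0075/1 → 5; chars 65.
Subsquare: 0.9523/0.0833333 → 11 → l, 0.0075/0.0416667 → 0 → a; chars la.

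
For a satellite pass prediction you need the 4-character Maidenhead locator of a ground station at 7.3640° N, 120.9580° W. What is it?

CJ97

Shift to the Maidenhead origin (180°W, 90°S): lon 59.04, lat 97.36.
Field (20°×10°, letters A–R): lon ⌊59.04/20⌋ = 2 → C; lat ⌊97.36/10⌋ = 9 → J.
Square (2°×1°, digits 0–9): lon ⌊19.04/2⌋ = 9; lat ⌊7.36/1⌋ = 7.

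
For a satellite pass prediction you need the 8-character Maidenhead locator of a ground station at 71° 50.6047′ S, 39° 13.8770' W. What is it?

Shift to the Maidenhead origin (180°W, 90°S): lon 140.76872, lat 18.15659.
Field (20°×10°, letters A–R): 140.76872/20 → 7 → H, 18.15659/10 → 1 → B; chars HB.
Square (2°×1°, digits 0–9): 0.76872/2 → 0, 8.15659/1 → 8; chars 08.
Subsquare (5′×2.5′, letters a–x): 0.76872/0.0833333 → 9 → j, 0.15659/0.0416667 → 3 → d; chars jd.
Extended square (30″×15″, digits 0–9): 0.01872/0.00833333 → 2, 0.03159/0.00416667 → 7; chars 27.

HB08jd27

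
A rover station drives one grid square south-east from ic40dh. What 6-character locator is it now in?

Longitude subsquare d = 3; +1 → 4 = e.
Latitude subsquare h = 7; −1 → 6 = g.

IC40eg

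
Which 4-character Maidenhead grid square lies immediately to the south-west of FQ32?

FQ21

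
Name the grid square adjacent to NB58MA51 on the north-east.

Longitude extended square 5; +1 → 6.
Latitude extended square 1; +1 → 2.

NB58ma62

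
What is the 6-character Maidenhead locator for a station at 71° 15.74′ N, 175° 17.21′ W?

Shift to the Maidenhead origin (180°W, 90°S): lon 4.7132, lat 161.2623.
Field (20°×10°, letters A–R): 4.7132/20 → 0 → A, 161.2623/10 → 16 → Q; chars AQ.
Square (2°×1°, digits 0–9): 4.7132/2 → 2, 1.2623/1 → 1; chars 21.
Subsquare (5′×2.5′, letters a–x): 0.7132/0.0833333 → 8 → i, 0.2623/0.0416667 → 6 → g; chars ig.

AQ21ig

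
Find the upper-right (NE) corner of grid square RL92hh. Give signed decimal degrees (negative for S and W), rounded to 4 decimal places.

22.3333, 178.6667

Field R=17, L=11: +17·20° lon, +11·10° lat → SW at lon 160°, lat 20°.
Square 9, 2: +9·2° lon, +2·1° lat → SW at lon 178°, lat 22°.
Subsquare h=7, h=7: +7·0.0833333° lon, +7·0.0416667° lat → SW at lon 178.583°, lat 22.2917°.
Cell spans 0.0833333° lon × 0.0416667° lat. NE corner is SW corner plus one full cell.
latitude 22.3333, longitude 178.6667.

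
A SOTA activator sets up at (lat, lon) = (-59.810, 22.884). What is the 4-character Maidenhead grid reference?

Shift to the Maidenhead origin (180°W, 90°S): lon 202.88, lat 30.19.
Field: 202.88/20 → 10 → K, 30.19/10 → 3 → D; chars KD.
Square: 2.88/2 → 1, 0.19/1 → 0; chars 10.

KD10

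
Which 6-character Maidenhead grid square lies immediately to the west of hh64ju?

HH64iu

Longitude subsquare j = 9; −1 → 8 = i.
The latitude characters are unchanged.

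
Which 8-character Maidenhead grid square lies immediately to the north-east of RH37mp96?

RH37np07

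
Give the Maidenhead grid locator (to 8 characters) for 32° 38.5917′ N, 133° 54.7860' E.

PM62wp94

Add 180° to longitude and 90° to latitude: 313.91310, 122.64319.
Field (20°×10°, letters A–R): 313.91310/20 → 15 → P, 122.64319/10 → 12 → M; chars PM.
Square (2°×1°, digits 0–9): 13.91310/2 → 6, 2.64319/1 → 2; chars 62.
Subsquare (5′×2.5′, letters a–x): 1.91310/0.0833333 → 22 → w, 0.64319/0.0416667 → 15 → p; chars wp.
Extended square (30″×15″, digits 0–9): 0.07977/0.00833333 → 9, 0.01819/0.00416667 → 4; chars 94.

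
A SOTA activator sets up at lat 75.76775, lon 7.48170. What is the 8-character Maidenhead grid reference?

JQ35rs74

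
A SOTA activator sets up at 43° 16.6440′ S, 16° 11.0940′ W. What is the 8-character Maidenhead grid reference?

Offset from 180°W / 90°S: lon 163.81510°, lat 46.72260°.
Field: 163.81510/20 → 8 → I, 46.72260/10 → 4 → E; chars IE.
Square: 3.81510/2 → 1, 6.72260/1 → 6; chars 16.
Subsquare: 1.81510/0.0833333 → 21 → v, 0.72260/0.0416667 → 17 → r; chars vr.
Extended square: 0.06510/0.00833333 → 7, 0.01427/0.00416667 → 3; chars 73.

IE16vr73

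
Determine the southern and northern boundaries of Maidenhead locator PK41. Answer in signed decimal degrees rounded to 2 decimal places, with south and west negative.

Field P=15, K=10: +15·20° lon, +10·10° lat → SW at lon 120°, lat 10°.
Square 4, 1: +4·2° lon, +1·1° lat → SW at lon 128°, lat 11°.
Cell spans 2° lon × 1° lat.
south 11.00, north 12.00.

11.00, 12.00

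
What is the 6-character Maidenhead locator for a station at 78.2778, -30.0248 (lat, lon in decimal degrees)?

HQ48xg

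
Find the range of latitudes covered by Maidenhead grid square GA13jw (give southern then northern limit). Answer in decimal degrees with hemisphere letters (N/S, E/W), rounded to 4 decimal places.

86.0833° S, 86.0417° S

Field G=6, A=0: +6·20° lon, +0·10° lat → SW at lon -60°, lat -90°.
Square 1, 3: +1·2° lon, +3·1° lat → SW at lon -58°, lat -87°.
Subsquare j=9, w=22: +9·0.0833333° lon, +22·0.0416667° lat → SW at lon -57.25°, lat -86.0833°.
Cell spans 0.0833333° lon × 0.0416667° lat.
south 86.0833° S, north 86.0417° S.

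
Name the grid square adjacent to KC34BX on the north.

KC35ba

Latitude subsquare x = 23; +1 → 24, wraps to 0 = a, carry into square.
Latitude square 4; +1 → 5.
The longitude characters are unchanged.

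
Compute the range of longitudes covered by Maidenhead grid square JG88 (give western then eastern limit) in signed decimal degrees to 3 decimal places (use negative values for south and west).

16.000, 18.000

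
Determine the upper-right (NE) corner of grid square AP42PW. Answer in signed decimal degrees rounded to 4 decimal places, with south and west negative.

62.9583, -170.6667

Field A=0, P=15: +0·20° lon, +15·10° lat → SW at lon -180°, lat 60°.
Square 4, 2: +4·2° lon, +2·1° lat → SW at lon -172°, lat 62°.
Subsquare p=15, w=22: +15·0.0833333° lon, +22·0.0416667° lat → SW at lon -170.75°, lat 62.9167°.
Cell spans 0.0833333° lon × 0.0416667° lat. NE corner is SW corner plus one full cell.
latitude 62.9583, longitude -170.6667.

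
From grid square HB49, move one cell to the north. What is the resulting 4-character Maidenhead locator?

HC40

Latitude square 9; +1 → 10, wraps to 0, carry into field.
Latitude field B = 1; +1 → 2 = C.
The longitude characters are unchanged.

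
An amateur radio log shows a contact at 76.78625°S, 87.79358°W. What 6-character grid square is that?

EB63cf

Offset from 180°W / 90°S: lon 92.2064°, lat 13.2138°.
Field: lon ⌊92.2064/20⌋ = 4 → E; lat ⌊13.2138/10⌋ = 1 → B.
Square: lon ⌊12.2064/2⌋ = 6; lat ⌊3.2138/1⌋ = 3.
Subsquare: lon ⌊0.2064/0.0833333⌋ = 2 → c; lat ⌊0.2138/0.0416667⌋ = 5 → f.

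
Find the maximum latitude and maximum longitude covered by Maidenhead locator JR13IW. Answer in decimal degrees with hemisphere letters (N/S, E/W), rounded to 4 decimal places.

83.9583° N, 2.7500° E

Field J=9, R=17: +9·20° lon, +17·10° lat → SW at lon 0°, lat 80°.
Square 1, 3: +1·2° lon, +3·1° lat → SW at lon 2°, lat 83°.
Subsquare i=8, w=22: +8·0.0833333° lon, +22·0.0416667° lat → SW at lon 2.66667°, lat 83.9167°.
Cell spans 0.0833333° lon × 0.0416667° lat. NE corner is SW corner plus one full cell.
latitude 83.9583° N, longitude 2.7500° E.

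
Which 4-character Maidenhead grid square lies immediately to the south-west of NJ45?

NJ34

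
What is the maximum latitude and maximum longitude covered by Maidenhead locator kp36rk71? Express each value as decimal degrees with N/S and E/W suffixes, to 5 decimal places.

66.42500° N, 27.48333° E

Field K=10, P=15: +10·20° lon, +15·10° lat → SW at lon 20°, lat 60°.
Square 3, 6: +3·2° lon, +6·1° lat → SW at lon 26°, lat 66°.
Subsquare r=17, k=10: +17·0.0833333° lon, +10·0.0416667° lat → SW at lon 27.4167°, lat 66.4167°.
Extended square 7, 1: +7·0.00833333° lon, +1·0.00416667° lat → SW at lon 27.475°, lat 66.4208°.
Cell spans 0.00833333° lon × 0.00416667° lat. NE corner is SW corner plus one full cell.
latitude 66.42500° N, longitude 27.48333° E.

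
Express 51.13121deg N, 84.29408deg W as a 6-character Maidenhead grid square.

Offset from 180°W / 90°S: lon 95.7059°, lat 141.1312°.
Field: 95.7059/20 → 4 → E, 141.1312/10 → 14 → O; chars EO.
Square: 15.7059/2 → 7, 1.1312/1 → 1; chars 71.
Subsquare: 1.7059/0.0833333 → 20 → u, 0.1312/0.0416667 → 3 → d; chars ud.

EO71ud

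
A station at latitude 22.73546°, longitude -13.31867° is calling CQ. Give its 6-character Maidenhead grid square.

IL32ir

Offset from 180°W / 90°S: lon 166.6813°, lat 112.7355°.
Field: 166.6813/20 → 8 → I, 112.7355/10 → 11 → L; chars IL.
Square: 6.6813/2 → 3, 2.7355/1 → 2; chars 32.
Subsquare: 0.6813/0.0833333 → 8 → i, 0.7355/0.0416667 → 17 → r; chars ir.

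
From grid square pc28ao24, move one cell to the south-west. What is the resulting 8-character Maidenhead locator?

Longitude extended square 2; −1 → 1.
Latitude extended square 4; −1 → 3.

PC28ao13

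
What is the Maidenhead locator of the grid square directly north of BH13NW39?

BH13nx30

Latitude extended square 9; +1 → 10, wraps to 0, carry into subsquare.
Latitude subsquare w = 22; +1 → 23 = x.
The longitude characters are unchanged.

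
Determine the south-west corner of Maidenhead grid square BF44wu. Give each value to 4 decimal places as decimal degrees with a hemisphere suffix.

35.1667° S, 150.1667° W

Field B=1, F=5: +1·20° lon, +5·10° lat → SW at lon -160°, lat -40°.
Square 4, 4: +4·2° lon, +4·1° lat → SW at lon -152°, lat -36°.
Subsquare w=22, u=20: +22·0.0833333° lon, +20·0.0416667° lat → SW at lon -150.167°, lat -35.1667°.
latitude 35.1667° S, longitude 150.1667° W.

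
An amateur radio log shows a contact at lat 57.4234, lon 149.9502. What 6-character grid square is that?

QO47xk

Add 180° to longitude and 90° to latitude: 329.9502, 147.4234.
Field: lon ⌊329.9502/20⌋ = 16 → Q; lat ⌊147.4234/10⌋ = 14 → O.
Square: lon ⌊9.9502/2⌋ = 4; lat ⌊7.4234/1⌋ = 7.
Subsquare: lon ⌊1.9502/0.0833333⌋ = 23 → x; lat ⌊0.4234/0.0416667⌋ = 10 → k.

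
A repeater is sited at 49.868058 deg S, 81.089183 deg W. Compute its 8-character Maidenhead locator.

EE90kd91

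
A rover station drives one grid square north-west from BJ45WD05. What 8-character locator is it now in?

Longitude extended square 0; −1 → -1, wraps to 9, carry into subsquare.
Longitude subsquare w = 22; −1 → 21 = v.
Latitude extended square 5; +1 → 6.

BJ45vd96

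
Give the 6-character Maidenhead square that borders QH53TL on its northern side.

Latitude subsquare l = 11; +1 → 12 = m.
The longitude characters are unchanged.

QH53tm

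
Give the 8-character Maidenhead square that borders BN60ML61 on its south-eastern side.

Longitude extended square 6; +1 → 7.
Latitude extended square 1; −1 → 0.

BN60ml70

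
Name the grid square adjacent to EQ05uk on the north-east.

EQ05vl

Longitude subsquare u = 20; +1 → 21 = v.
Latitude subsquare k = 10; +1 → 11 = l.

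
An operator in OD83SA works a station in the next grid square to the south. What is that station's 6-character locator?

OD82sx

Latitude subsquare a = 0; −1 → -1, wraps to 23 = x, carry into square.
Latitude square 3; −1 → 2.
The longitude characters are unchanged.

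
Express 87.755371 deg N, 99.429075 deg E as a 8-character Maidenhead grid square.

Add 180° to longitude and 90° to latitude: 279.42908, 177.75537.
Field: 279.42908/20 → 13 → N, 177.75537/10 → 17 → R; chars NR.
Square: 19.42908/2 → 9, 7.75537/1 → 7; chars 97.
Subsquare: 1.42908/0.0833333 → 17 → r, 0.75537/0.0416667 → 18 → s; chars rs.
Extended square: 0.01241/0.00833333 → 1, 0.00537/0.00416667 → 1; chars 11.

NR97rs11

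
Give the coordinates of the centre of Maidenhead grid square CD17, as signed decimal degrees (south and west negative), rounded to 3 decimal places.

-52.500, -137.000

Field C=2, D=3: +2·20° lon, +3·10° lat → SW at lon -140°, lat -60°.
Square 1, 7: +1·2° lon, +7·1° lat → SW at lon -138°, lat -53°.
Cell spans 2° lon × 1° lat. Centre is SW corner plus half of each.
latitude -52.500, longitude -137.000.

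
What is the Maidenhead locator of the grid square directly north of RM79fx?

Latitude subsquare x = 23; +1 → 24, wraps to 0 = a, carry into square.
Latitude square 9; +1 → 10, wraps to 0, carry into field.
Latitude field M = 12; +1 → 13 = N.
The longitude characters are unchanged.

RN70fa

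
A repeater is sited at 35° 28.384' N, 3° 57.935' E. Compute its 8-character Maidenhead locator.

Add 180° to longitude and 90° to latitude: 183.96558, 125.47307.
Field: 183.96558/20 → 9 → J, 125.47307/10 → 12 → M; chars JM.
Square: 3.96558/2 → 1, 5.47307/1 → 5; chars 15.
Subsquare: 1.96558/0.0833333 → 23 → x, 0.47307/0.0416667 → 11 → l; chars xl.
Extended square: 0.04892/0.00833333 → 5, 0.01473/0.00416667 → 3; chars 53.

JM15xl53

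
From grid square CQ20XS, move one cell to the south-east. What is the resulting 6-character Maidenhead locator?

CQ30ar

Longitude subsquare x = 23; +1 → 24, wraps to 0 = a, carry into square.
Longitude square 2; +1 → 3.
Latitude subsquare s = 18; −1 → 17 = r.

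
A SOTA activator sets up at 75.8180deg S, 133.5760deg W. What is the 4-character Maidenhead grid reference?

CB34

Shift to the Maidenhead origin (180°W, 90°S): lon 46.42, lat 14.18.
Field: lon ⌊46.42/20⌋ = 2 → C; lat ⌊14.18/10⌋ = 1 → B.
Square: lon ⌊6.42/2⌋ = 3; lat ⌊4.18/1⌋ = 4.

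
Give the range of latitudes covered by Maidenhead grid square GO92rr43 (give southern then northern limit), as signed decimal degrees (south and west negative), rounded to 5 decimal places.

52.72083, 52.72500

Field G=6, O=14: +6·20° lon, +14·10° lat → SW at lon -60°, lat 50°.
Square 9, 2: +9·2° lon, +2·1° lat → SW at lon -42°, lat 52°.
Subsquare r=17, r=17: +17·0.0833333° lon, +17·0.0416667° lat → SW at lon -40.5833°, lat 52.7083°.
Extended square 4, 3: +4·0.00833333° lon, +3·0.00416667° lat → SW at lon -40.55°, lat 52.7208°.
Cell spans 0.00833333° lon × 0.00416667° lat.
south 52.72083, north 52.72500.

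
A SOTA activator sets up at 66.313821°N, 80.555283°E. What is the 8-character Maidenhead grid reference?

NP06gh65

Shift to the Maidenhead origin (180°W, 90°S): lon 260.55528, lat 156.31382.
Field (20°×10°, letters A–R): lon ⌊260.55528/20⌋ = 13 → N; lat ⌊156.31382/10⌋ = 15 → P.
Square (2°×1°, digits 0–9): lon ⌊0.55528/2⌋ = 0; lat ⌊6.31382/1⌋ = 6.
Subsquare (5′×2.5′, letters a–x): lon ⌊0.55528/0.0833333⌋ = 6 → g; lat ⌊0.31382/0.0416667⌋ = 7 → h.
Extended square (30″×15″, digits 0–9): lon ⌊0.05528/0.00833333⌋ = 6; lat ⌊0.02215/0.00416667⌋ = 5.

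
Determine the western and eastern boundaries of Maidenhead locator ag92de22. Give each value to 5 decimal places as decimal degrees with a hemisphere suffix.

161.73333° W, 161.72500° W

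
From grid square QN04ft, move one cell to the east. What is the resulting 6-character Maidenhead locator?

Longitude subsquare f = 5; +1 → 6 = g.
The latitude characters are unchanged.

QN04gt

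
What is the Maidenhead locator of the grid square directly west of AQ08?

RQ98

Longitude square 0; −1 → -1, wraps to 9, carry into field.
Longitude field A = 0; −1 → -1, wraps to 17 = R, wrapping around the antimeridian.
The latitude characters are unchanged.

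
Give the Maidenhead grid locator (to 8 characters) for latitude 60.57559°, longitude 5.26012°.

JP20pn18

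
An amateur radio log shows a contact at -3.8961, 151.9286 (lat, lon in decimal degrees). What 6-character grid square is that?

QI56xc

Add 180° to longitude and 90° to latitude: 331.9286, 86.1039.
Field (20°×10°, letters A–R): 331.9286/20 → 16 → Q, 86.1039/10 → 8 → I; chars QI.
Square (2°×1°, digits 0–9): 11.9286/2 → 5, 6.1039/1 → 6; chars 56.
Subsquare (5′×2.5′, letters a–x): 1.9286/0.0833333 → 23 → x, 0.1039/0.0416667 → 2 → c; chars xc.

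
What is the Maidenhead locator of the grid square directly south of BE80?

Latitude square 0; −1 → -1, wraps to 9, carry into field.
Latitude field E = 4; −1 → 3 = D.
The longitude characters are unchanged.

BD89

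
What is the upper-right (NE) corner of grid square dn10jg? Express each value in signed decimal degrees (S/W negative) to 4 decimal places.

40.2917, -117.1667

Field D=3, N=13: +3·20° lon, +13·10° lat → SW at lon -120°, lat 40°.
Square 1, 0: +1·2° lon, +0·1° lat → SW at lon -118°, lat 40°.
Subsquare j=9, g=6: +9·0.0833333° lon, +6·0.0416667° lat → SW at lon -117.25°, lat 40.25°.
Cell spans 0.0833333° lon × 0.0416667° lat. NE corner is SW corner plus one full cell.
latitude 40.2917, longitude -117.1667.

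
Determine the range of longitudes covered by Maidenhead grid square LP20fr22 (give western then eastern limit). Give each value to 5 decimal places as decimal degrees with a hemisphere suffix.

44.43333° E, 44.44167° E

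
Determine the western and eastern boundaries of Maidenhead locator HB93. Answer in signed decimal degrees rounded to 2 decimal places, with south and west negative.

Field H=7, B=1: +7·20° lon, +1·10° lat → SW at lon -40°, lat -80°.
Square 9, 3: +9·2° lon, +3·1° lat → SW at lon -22°, lat -77°.
Cell spans 2° lon × 1° lat.
west -22.00, east -20.00.

-22.00, -20.00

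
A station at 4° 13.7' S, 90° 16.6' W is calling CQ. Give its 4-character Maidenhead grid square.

Add 180° to longitude and 90° to latitude: 89.72, 85.77.
Field (20°×10°, letters A–R): 89.72/20 → 4 → E, 85.77/10 → 8 → I; chars EI.
Square (2°×1°, digits 0–9): 9.72/2 → 4, 5.77/1 → 5; chars 45.

EI45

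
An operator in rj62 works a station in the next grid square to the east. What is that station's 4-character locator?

RJ72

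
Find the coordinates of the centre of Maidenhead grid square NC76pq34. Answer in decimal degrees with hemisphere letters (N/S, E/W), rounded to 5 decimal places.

63.31458° S, 95.27917° E

Field N=13, C=2: +13·20° lon, +2·10° lat → SW at lon 80°, lat -70°.
Square 7, 6: +7·2° lon, +6·1° lat → SW at lon 94°, lat -64°.
Subsquare p=15, q=16: +15·0.0833333° lon, +16·0.0416667° lat → SW at lon 95.25°, lat -63.3333°.
Extended square 3, 4: +3·0.00833333° lon, +4·0.00416667° lat → SW at lon 95.275°, lat -63.3167°.
Cell spans 0.00833333° lon × 0.00416667° lat. Centre is SW corner plus half of each.
latitude 63.31458° S, longitude 95.27917° E.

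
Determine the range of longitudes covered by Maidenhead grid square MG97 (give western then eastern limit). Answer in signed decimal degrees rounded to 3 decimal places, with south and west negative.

78.000, 80.000

Field M=12, G=6: +12·20° lon, +6·10° lat → SW at lon 60°, lat -30°.
Square 9, 7: +9·2° lon, +7·1° lat → SW at lon 78°, lat -23°.
Cell spans 2° lon × 1° lat.
west 78.000, east 80.000.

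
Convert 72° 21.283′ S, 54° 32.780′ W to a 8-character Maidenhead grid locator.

GB27rp44

Offset from 180°W / 90°S: lon 125.45367°, lat 17.64528°.
Field (20°×10°, letters A–R): lon ⌊125.45367/20⌋ = 6 → G; lat ⌊17.64528/10⌋ = 1 → B.
Square (2°×1°, digits 0–9): lon ⌊5.45367/2⌋ = 2; lat ⌊7.64528/1⌋ = 7.
Subsquare (5′×2.5′, letters a–x): lon ⌊1.45367/0.0833333⌋ = 17 → r; lat ⌊0.64528/0.0416667⌋ = 15 → p.
Extended square (30″×15″, digits 0–9): lon ⌊0.03700/0.00833333⌋ = 4; lat ⌊0.02028/0.00416667⌋ = 4.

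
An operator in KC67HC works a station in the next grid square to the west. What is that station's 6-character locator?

Longitude subsquare h = 7; −1 → 6 = g.
The latitude characters are unchanged.

KC67gc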